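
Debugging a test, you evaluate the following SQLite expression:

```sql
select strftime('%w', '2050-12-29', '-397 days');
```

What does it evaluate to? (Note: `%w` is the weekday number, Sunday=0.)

First apply '-397 days': 2050-12-29 → 2049-11-27.
2049-11-27 is a Saturday; with Sunday=0 that is 6.

6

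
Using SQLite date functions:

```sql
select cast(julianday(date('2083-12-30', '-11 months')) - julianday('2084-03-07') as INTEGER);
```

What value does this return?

-402

Adding -11 months to 2083-12-30 gives 2083-01-30.
1 day remains in January 2083 after the 30th (31 − 30).
Full months from February 2083 through February 2084 contribute their day counts.
Then 7 days into March 2084.
Total: 1 + 28 + 31 + 30 + 31 + 30 + 31 + 31 + 30 + 31 + 30 + 31 + 31 + 29 + 7 = 402.
The subtraction is earlier − later, so the result is −402 → -402.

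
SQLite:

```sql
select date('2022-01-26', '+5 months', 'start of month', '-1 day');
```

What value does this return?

2022-05-31

Adding +5 months to 2022-01-26 gives 2022-06-26.
`start of month` rewinds 2022-06-26 to 2022-06-01.
Going back 1 day from 2022-06-01 reaches 2022-05-31 (last day of May, 31 days).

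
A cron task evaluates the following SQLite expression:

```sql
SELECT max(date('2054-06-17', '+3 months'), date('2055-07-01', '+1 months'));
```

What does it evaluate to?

date('2054-06-17', '+3 months') → 2054-09-17.
date('2055-07-01', '+1 months') → 2055-08-01.
Later of the two is 2055-08-01.

2055-08-01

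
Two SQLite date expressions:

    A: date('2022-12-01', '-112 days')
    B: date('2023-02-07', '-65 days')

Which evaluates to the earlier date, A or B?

A

A = 2022-08-11.
B = 2022-12-04.
A is earlier.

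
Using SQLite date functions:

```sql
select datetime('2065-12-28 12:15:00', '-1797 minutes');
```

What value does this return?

2065-12-27 06:18:00

1797 minutes = 29h 57m; -1797 minutes from 2065-12-28 12:15:00 is 2065-12-27 06:18:00 (crosses midnight).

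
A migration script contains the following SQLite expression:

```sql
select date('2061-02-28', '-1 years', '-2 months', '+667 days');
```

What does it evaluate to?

Adding -1 year to 2061-02-28 gives 2060-02-28.
Adding -2 months to 2060-02-28 gives 2059-12-28.
Applying '+667 days' to 2059-12-28: counting 667 days forward gives 2061-10-25.

2061-10-25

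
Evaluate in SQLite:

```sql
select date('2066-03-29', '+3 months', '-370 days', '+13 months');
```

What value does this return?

Adding +3 months to 2066-03-29 gives 2066-06-29.
Applying '-370 days' to 2066-06-29: counting 370 days back gives 2065-06-24.
Adding +13 months to 2065-06-24 gives 2066-07-24.

2066-07-24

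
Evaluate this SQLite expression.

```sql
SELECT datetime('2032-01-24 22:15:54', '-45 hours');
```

-45 hours from 2032-01-24 22:15:54 is 2032-01-23 01:15:54 (crosses midnight).

2032-01-23 01:15:54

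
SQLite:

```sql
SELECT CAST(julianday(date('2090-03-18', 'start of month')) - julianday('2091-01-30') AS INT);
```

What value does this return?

`start of month` rewinds 2090-03-18 to 2090-03-01.
30 days remain in March 2090 after the 1st (31 − 1).
Full months from April 2090 through December 2090 contribute their day counts.
Then 30 days into January 2091.
Total: 30 + 30 + 31 + 30 + 31 + 31 + 30 + 31 + 30 + 31 + 30 = 335.
The subtraction is earlier − later, so the result is −335 → -335.

-335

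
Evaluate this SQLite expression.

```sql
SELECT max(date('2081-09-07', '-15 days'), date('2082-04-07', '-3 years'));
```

date('2081-09-07', '-15 days') → 2081-08-23.
date('2082-04-07', '-3 years') → 2079-04-07.
Later of the two is 2081-08-23.

2081-08-23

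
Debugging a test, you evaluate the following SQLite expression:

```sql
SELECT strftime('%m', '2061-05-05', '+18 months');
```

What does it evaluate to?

First apply '+18 months': 2061-05-05 → 2062-11-05.
`%m` extracts the 2-digit month (01-12): 11.

11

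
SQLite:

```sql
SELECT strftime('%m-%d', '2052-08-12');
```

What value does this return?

`%m-%d` extracts the month-day: 08-12.

08-12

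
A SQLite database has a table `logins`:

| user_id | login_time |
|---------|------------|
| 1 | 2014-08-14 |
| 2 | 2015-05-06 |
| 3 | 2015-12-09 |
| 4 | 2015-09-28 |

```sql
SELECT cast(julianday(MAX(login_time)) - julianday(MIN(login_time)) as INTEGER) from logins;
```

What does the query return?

482

MIN = 2014-08-14, MAX = 2015-12-09.
17 days remain in August 2014 after the 14th (31 − 14).
Full months from September 2014 through November 2015 contribute their day counts.
Then 9 days into December 2015.
Total: 17 + 30 + 31 + 30 + 31 + 31 + 28 + 31 + 30 + 31 + 30 + 31 + 31 + 30 + 31 + 30 + 9 = 482.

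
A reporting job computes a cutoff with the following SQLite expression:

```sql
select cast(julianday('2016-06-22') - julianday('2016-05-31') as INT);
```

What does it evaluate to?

22

0 days remain in May 2016 after the 31st (31 − 31).
Then 22 days into June 2016.
Total: 0 + 22 = 22.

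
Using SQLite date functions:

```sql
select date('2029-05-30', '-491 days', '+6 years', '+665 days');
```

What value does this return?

2035-11-21

Applying '-491 days' to 2029-05-30: counting 491 days back gives 2028-01-25.
Adding +6 years to 2028-01-25 gives 2034-01-25.
Applying '+665 days' to 2034-01-25: counting 665 days forward gives 2035-11-21.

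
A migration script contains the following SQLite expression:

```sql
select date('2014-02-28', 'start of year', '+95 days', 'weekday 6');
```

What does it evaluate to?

`start of year` rewinds 2014-02-28 to 2014-01-01.
Applying '+95 days' to 2014-01-01: counting 95 days forward gives 2014-04-06.
`weekday 6` advances to the next Saturday; 2014-04-06 is a Sunday, so it moves forward to 2014-04-12.

2014-04-12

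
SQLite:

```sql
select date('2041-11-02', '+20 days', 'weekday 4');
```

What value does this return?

2041-11-28

Advancing 20 more days within November lands on 2041-11-22.
`weekday 4` advances to the next Thursday; 2041-11-22 is a Friday, so it moves forward to 2041-11-28.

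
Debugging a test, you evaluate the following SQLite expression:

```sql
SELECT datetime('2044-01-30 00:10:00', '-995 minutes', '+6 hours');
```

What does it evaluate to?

995 minutes = 16h 35m; -995 minutes from 2044-01-30 00:10:00 is 2044-01-29 07:35:00 (crosses midnight).
+6 hours from 2044-01-29 07:35:00 is 2044-01-29 13:35:00.

2044-01-29 13:35:00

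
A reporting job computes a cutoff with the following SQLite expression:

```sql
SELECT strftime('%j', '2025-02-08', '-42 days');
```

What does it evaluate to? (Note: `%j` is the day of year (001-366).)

363

First apply '-42 days': 2025-02-08 → 2024-12-28.
Day-of-year for 2024-12-28: days since 2024-01-01 inclusive = 363, zero-padded to 363.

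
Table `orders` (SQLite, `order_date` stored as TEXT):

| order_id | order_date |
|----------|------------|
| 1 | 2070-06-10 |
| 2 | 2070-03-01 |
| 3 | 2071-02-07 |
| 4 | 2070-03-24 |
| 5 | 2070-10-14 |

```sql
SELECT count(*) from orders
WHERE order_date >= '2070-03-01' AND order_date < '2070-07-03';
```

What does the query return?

3

Rows in [2070-03-01, 2070-07-03): 2070-06-10, 2070-03-01, 2070-03-24 → 3 rows.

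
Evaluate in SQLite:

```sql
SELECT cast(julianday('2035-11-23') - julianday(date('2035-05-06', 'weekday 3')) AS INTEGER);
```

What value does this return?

`weekday 3` advances to the next Wednesday; 2035-05-06 is a Sunday, so it moves forward to 2035-05-09.
22 days remain in May 2035 after the 9th (31 − 9).
June 2035: 30 days.
July 2035: 31 days.
August 2035: 31 days.
September 2035: 30 days.
October 2035: 31 days.
Then 23 days into November 2035.
Total: 22 + 30 + 31 + 31 + 30 + 31 + 23 = 198.

198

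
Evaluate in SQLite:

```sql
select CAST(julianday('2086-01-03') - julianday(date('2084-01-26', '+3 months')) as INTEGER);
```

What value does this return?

617

Adding +3 months to 2084-01-26 gives 2084-04-26.
4 days remain in April 2084 after the 26th (30 − 26).
Full months from May 2084 through December 2085 contribute their day counts.
Then 3 days into January 2086.
Total: 4 + 31 + 30 + 31 + 31 + 30 + 31 + 30 + 31 + 31 + 28 + 31 + 30 + 31 + 30 + 31 + 31 + 30 + 31 + 30 + 31 + 3 = 617.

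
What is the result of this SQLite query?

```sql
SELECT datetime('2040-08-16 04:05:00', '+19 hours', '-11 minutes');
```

+19 hours from 2040-08-16 04:05:00 is 2040-08-16 23:05:00.
-11 minutes from 2040-08-16 23:05:00 is 2040-08-16 22:54:00.

2040-08-16 22:54:00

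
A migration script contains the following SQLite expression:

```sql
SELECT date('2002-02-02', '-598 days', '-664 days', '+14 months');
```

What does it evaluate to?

1999-10-20

Applying '-598 days' to 2002-02-02: counting 598 days back gives 2000-06-14.
Applying '-664 days' to 2000-06-14: counting 664 days back gives 1998-08-20.
Adding +14 months to 1998-08-20 gives 1999-10-20.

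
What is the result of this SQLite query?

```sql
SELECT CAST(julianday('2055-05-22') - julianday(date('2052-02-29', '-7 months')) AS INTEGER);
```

1393

Adding -7 months to 2052-02-29 gives 2051-07-29.
2 days remain in July 2051 after the 29th (31 − 29).
Full months from August 2051 through April 2055 contribute their day counts.
Then 22 days into May 2055.
Total: 2 + 31 + 30 + 31 + 30 + 31 + 31 + 29 + 31 + 30 + 31 + 30 + 31 + 31 + 30 + 31 + 30 + 31 + 31 + 28 + 31 + 30 + 31 + 30 + 31 + 31 + 30 + 31 + 30 + 31 + 31 + 28 + 31 + 30 + 31 + 30 + 31 + 31 + 30 + 31 + 30 + 31 + 31 + 28 + 31 + 30 + 22 = 1393.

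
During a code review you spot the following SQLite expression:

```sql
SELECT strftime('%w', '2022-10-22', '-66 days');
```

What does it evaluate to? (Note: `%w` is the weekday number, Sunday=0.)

First apply '-66 days': 2022-10-22 → 2022-08-17.
2022-08-17 is a Wednesday; with Sunday=0 that is 3.

3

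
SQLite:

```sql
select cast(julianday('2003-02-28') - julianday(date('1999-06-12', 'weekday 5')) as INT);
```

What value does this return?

`weekday 5` advances to the next Friday; 1999-06-12 is a Saturday, so it moves forward to 1999-06-18.
12 days remain in June 1999 after the 18th (30 − 18).
Full months from July 1999 through January 2003 contribute their day counts.
Then 28 days into February 2003.
Total: 12 + 31 + 31 + 30 + 31 + 30 + 31 + 31 + 29 + 31 + 30 + 31 + 30 + 31 + 31 + 30 + 31 + 30 + 31 + 31 + 28 + 31 + 30 + 31 + 30 + 31 + 31 + 30 + 31 + 30 + 31 + 31 + 28 + 31 + 30 + 31 + 30 + 31 + 31 + 30 + 31 + 30 + 31 + 31 + 28 = 1351.

1351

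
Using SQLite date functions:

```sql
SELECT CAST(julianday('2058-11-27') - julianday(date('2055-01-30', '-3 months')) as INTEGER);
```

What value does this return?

Adding -3 months to 2055-01-30 gives 2054-10-30.
1 day remains in October 2054 after the 30th (31 − 30).
Full months from November 2054 through October 2058 contribute their day counts.
Then 27 days into November 2058.
Total: 1 + 30 + 31 + 31 + 28 + 31 + 30 + 31 + 30 + 31 + 31 + 30 + 31 + 30 + 31 + 31 + 29 + 31 + 30 + 31 + 30 + 31 + 31 + 30 + 31 + 30 + 31 + 31 + 28 + 31 + 30 + 31 + 30 + 31 + 31 + 30 + 31 + 30 + 31 + 31 + 28 + 31 + 30 + 31 + 30 + 31 + 31 + 30 + 31 + 27 = 1489.

1489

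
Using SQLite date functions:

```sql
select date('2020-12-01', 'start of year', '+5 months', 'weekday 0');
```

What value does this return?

2020-06-07

`start of year` rewinds 2020-12-01 to 2020-01-01.
Adding +5 months to 2020-01-01 gives 2020-06-01.
`weekday 0` advances to the next Sunday; 2020-06-01 is a Monday, so it moves forward to 2020-06-07.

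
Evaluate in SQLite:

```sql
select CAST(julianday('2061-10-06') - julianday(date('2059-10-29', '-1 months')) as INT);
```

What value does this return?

Adding -1 month to 2059-10-29 gives 2059-09-29.
1 day remains in September 2059 after the 29th (30 − 29).
Full months from October 2059 through September 2061 contribute their day counts.
Then 6 days into October 2061.
Total: 1 + 31 + 30 + 31 + 31 + 29 + 31 + 30 + 31 + 30 + 31 + 31 + 30 + 31 + 30 + 31 + 31 + 28 + 31 + 30 + 31 + 30 + 31 + 31 + 30 + 6 = 738.

738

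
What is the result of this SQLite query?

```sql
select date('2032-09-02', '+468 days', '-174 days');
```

Applying '+468 days' to 2032-09-02: counting 468 days forward gives 2033-12-14.
Applying '-174 days' to 2033-12-14: counting 174 days back gives 2033-06-23.

2033-06-23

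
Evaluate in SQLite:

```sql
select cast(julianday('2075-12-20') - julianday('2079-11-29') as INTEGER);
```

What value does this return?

11 days remain in December 2075 after the 20th (31 − 20).
Full months from January 2076 through October 2079 contribute their day counts.
Then 29 days into November 2079.
Total: 11 + 31 + 29 + 31 + 30 + 31 + 30 + 31 + 31 + 30 + 31 + 30 + 31 + 31 + 28 + 31 + 30 + 31 + 30 + 31 + 31 + 30 + 31 + 30 + 31 + 31 + 28 + 31 + 30 + 31 + 30 + 31 + 31 + 30 + 31 + 30 + 31 + 31 + 28 + 31 + 30 + 31 + 30 + 31 + 31 + 30 + 31 + 29 = 1440.
The subtraction is earlier − later, so the result is −1440 → -1440.

-1440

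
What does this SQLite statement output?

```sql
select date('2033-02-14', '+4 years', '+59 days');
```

2037-04-14

Adding +4 years to 2033-02-14 gives 2037-02-14.
Applying '+59 days' to 2037-02-14: counting 59 days forward gives 2037-04-14.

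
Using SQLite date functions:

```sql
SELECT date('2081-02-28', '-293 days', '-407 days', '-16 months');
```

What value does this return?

2077-12-01

Applying '-293 days' to 2081-02-28: counting 293 days back gives 2080-05-11.
Applying '-407 days' to 2080-05-11: counting 407 days back gives 2079-03-31.
Adding -16 months to 2079-03-31 targets 2077-11-31. November 2077 has only 30 days, so SQLite normalizes the 1-day overflow forward to 2077-12-01.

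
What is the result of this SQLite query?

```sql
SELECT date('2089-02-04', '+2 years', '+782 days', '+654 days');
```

Adding +2 years to 2089-02-04 gives 2091-02-04.
Applying '+782 days' to 2091-02-04: counting 782 days forward gives 2093-03-27.
Applying '+654 days' to 2093-03-27: counting 654 days forward gives 2095-01-10.

2095-01-10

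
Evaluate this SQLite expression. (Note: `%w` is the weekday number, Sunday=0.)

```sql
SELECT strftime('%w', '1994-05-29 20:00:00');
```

1994-05-29 is a Sunday; with Sunday=0 that is 0.

0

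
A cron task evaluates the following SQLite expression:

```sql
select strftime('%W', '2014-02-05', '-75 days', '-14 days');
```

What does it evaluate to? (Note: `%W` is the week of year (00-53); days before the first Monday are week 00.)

44

First apply '-75 days', '-14 days': 2014-02-05 → 2013-11-08.
2013-11-08 is a Friday. SQLite's %W counts Mondays since the year started; the result is 44.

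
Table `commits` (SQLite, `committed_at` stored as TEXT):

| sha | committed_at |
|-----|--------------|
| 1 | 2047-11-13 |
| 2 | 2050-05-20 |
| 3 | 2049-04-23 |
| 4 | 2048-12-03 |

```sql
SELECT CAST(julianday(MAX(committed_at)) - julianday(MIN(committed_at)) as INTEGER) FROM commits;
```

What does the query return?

919

MIN = 2047-11-13, MAX = 2050-05-20.
17 days remain in November 2047 after the 13th (30 − 13).
Full months from December 2047 through April 2050 contribute their day counts.
Then 20 days into May 2050.
Total: 17 + 31 + 31 + 29 + 31 + 30 + 31 + 30 + 31 + 31 + 30 + 31 + 30 + 31 + 31 + 28 + 31 + 30 + 31 + 30 + 31 + 31 + 30 + 31 + 30 + 31 + 31 + 28 + 31 + 30 + 20 = 919.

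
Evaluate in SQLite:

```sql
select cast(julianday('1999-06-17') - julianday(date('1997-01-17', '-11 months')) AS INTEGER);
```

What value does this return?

1216

Adding -11 months to 1997-01-17 gives 1996-02-17.
12 days remain in February 1996 after the 17th (29 − 17).
Full months from March 1996 through May 1999 contribute their day counts.
Then 17 days into June 1999.
Total: 12 + 31 + 30 + 31 + 30 + 31 + 31 + 30 + 31 + 30 + 31 + 31 + 28 + 31 + 30 + 31 + 30 + 31 + 31 + 30 + 31 + 30 + 31 + 31 + 28 + 31 + 30 + 31 + 30 + 31 + 31 + 30 + 31 + 30 + 31 + 31 + 28 + 31 + 30 + 31 + 17 = 1216.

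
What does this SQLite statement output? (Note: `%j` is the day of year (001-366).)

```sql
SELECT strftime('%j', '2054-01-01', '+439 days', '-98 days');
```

First apply '+439 days', '-98 days': 2054-01-01 → 2054-12-08.
Day-of-year for 2054-12-08: days since 2054-01-01 inclusive = 342, zero-padded to 342.

342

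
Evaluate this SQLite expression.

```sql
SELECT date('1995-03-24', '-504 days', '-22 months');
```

Applying '-504 days' to 1995-03-24: counting 504 days back gives 1993-11-05.
Adding -22 months to 1993-11-05 gives 1992-01-05.

1992-01-05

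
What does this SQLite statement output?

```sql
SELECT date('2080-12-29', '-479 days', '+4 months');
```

Applying '-479 days' to 2080-12-29: counting 479 days back gives 2079-09-07.
Adding +4 months to 2079-09-07 gives 2080-01-07.

2080-01-07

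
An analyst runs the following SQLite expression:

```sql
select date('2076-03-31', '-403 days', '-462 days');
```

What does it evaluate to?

2073-11-17

Applying '-403 days' to 2076-03-31: counting 403 days back gives 2075-02-22.
Applying '-462 days' to 2075-02-22: counting 462 days back gives 2073-11-17.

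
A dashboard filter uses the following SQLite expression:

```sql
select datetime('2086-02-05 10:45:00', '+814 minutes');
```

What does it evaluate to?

2086-02-06 00:19:00

814 minutes = 13h 34m; +814 minutes from 2086-02-05 10:45:00 is 2086-02-06 00:19:00 (crosses midnight).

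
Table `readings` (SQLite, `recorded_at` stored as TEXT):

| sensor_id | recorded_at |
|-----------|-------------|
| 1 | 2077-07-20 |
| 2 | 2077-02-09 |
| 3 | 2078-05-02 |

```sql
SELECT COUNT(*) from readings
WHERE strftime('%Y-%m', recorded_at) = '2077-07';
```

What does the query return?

1

Rows with year-month 2077-07: 2077-07-20 → 1.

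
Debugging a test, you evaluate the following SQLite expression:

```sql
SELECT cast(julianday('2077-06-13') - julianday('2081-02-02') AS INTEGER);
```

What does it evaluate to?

17 days remain in June 2077 after the 13th (30 − 13).
Full months from July 2077 through January 2081 contribute their day counts.
Then 2 days into February 2081.
Total: 17 + 31 + 31 + 30 + 31 + 30 + 31 + 31 + 28 + 31 + 30 + 31 + 30 + 31 + 31 + 30 + 31 + 30 + 31 + 31 + 28 + 31 + 30 + 31 + 30 + 31 + 31 + 30 + 31 + 30 + 31 + 31 + 29 + 31 + 30 + 31 + 30 + 31 + 31 + 30 + 31 + 30 + 31 + 31 + 2 = 1330.
The subtraction is earlier − later, so the result is −1330 → -1330.

-1330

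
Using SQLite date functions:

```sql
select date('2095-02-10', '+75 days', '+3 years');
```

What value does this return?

2098-04-26

Applying '+75 days' to 2095-02-10: counting 75 days forward gives 2095-04-26.
Adding +3 years to 2095-04-26 gives 2098-04-26.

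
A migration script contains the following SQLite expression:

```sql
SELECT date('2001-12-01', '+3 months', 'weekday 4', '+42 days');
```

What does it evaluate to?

Adding +3 months to 2001-12-01 gives 2002-03-01.
`weekday 4` advances to the next Thursday; 2002-03-01 is a Friday, so it moves forward to 2002-03-07.
Applying '+42 days' to 2002-03-07: counting 42 days forward gives 2002-04-18.

2002-04-18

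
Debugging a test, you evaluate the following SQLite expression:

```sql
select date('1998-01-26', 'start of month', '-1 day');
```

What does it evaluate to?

1997-12-31

`start of month` rewinds 1998-01-26 to 1998-01-01.
Going back 1 day from 1998-01-01 reaches 1997-12-31 (last day of December, 31 days).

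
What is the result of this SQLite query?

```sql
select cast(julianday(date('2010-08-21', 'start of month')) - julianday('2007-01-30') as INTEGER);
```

`start of month` rewinds 2010-08-21 to 2010-08-01.
1 day remains in January 2007 after the 30th (31 − 30).
Full months from February 2007 through July 2010 contribute their day counts.
Then 1 day into August 2010.
Total: 1 + 28 + 31 + 30 + 31 + 30 + 31 + 31 + 30 + 31 + 30 + 31 + 31 + 29 + 31 + 30 + 31 + 30 + 31 + 31 + 30 + 31 + 30 + 31 + 31 + 28 + 31 + 30 + 31 + 30 + 31 + 31 + 30 + 31 + 30 + 31 + 31 + 28 + 31 + 30 + 31 + 30 + 31 + 1 = 1279.

1279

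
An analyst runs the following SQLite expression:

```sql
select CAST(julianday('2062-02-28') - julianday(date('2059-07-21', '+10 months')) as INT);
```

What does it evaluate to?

Adding +10 months to 2059-07-21 gives 2060-05-21.
10 days remain in May 2060 after the 21st (31 − 21).
Full months from June 2060 through January 2062 contribute their day counts.
Then 28 days into February 2062.
Total: 10 + 30 + 31 + 31 + 30 + 31 + 30 + 31 + 31 + 28 + 31 + 30 + 31 + 30 + 31 + 31 + 30 + 31 + 30 + 31 + 31 + 28 = 648.

648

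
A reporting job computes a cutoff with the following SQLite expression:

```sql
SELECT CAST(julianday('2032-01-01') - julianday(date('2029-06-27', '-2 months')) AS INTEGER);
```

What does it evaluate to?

979

Adding -2 months to 2029-06-27 gives 2029-04-27.
3 days remain in April 2029 after the 27th (30 − 27).
Full months from May 2029 through December 2031 contribute their day counts.
Then 1 day into January 2032.
Total: 3 + 31 + 30 + 31 + 31 + 30 + 31 + 30 + 31 + 31 + 28 + 31 + 30 + 31 + 30 + 31 + 31 + 30 + 31 + 30 + 31 + 31 + 28 + 31 + 30 + 31 + 30 + 31 + 31 + 30 + 31 + 30 + 31 + 1 = 979.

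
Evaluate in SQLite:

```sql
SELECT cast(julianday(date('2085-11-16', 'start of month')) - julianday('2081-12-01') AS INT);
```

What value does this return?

`start of month` rewinds 2085-11-16 to 2085-11-01.
30 days remain in December 2081 after the 1st (31 − 1).
Full months from January 2082 through October 2085 contribute their day counts.
Then 1 day into November 2085.
Total: 30 + 31 + 28 + 31 + 30 + 31 + 30 + 31 + 31 + 30 + 31 + 30 + 31 + 31 + 28 + 31 + 30 + 31 + 30 + 31 + 31 + 30 + 31 + 30 + 31 + 31 + 29 + 31 + 30 + 31 + 30 + 31 + 31 + 30 + 31 + 30 + 31 + 31 + 28 + 31 + 30 + 31 + 30 + 31 + 31 + 30 + 31 + 1 = 1431.

1431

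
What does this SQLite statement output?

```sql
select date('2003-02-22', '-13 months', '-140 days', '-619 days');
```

1999-12-25

Adding -13 months to 2003-02-22 gives 2002-01-22.
Applying '-140 days' to 2002-01-22: counting 140 days back gives 2001-09-04.
Applying '-619 days' to 2001-09-04: counting 619 days back gives 1999-12-25.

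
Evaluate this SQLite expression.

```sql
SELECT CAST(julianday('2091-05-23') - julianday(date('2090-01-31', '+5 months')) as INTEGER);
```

Adding +5 months to 2090-01-31 targets 2090-06-31. June 2090 has only 30 days, so SQLite normalizes the 1-day overflow forward to 2090-07-01.
30 days remain in July 2090 after the 1st (31 − 1).
Full months from August 2090 through April 2091 contribute their day counts.
Then 23 days into May 2091.
Total: 30 + 31 + 30 + 31 + 30 + 31 + 31 + 28 + 31 + 30 + 23 = 326.

326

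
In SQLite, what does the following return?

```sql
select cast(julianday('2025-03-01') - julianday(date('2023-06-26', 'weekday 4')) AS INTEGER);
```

611

`weekday 4` advances to the next Thursday; 2023-06-26 is a Monday, so it moves forward to 2023-06-29.
1 day remains in June 2023 after the 29th (30 − 29).
Full months from July 2023 through February 2025 contribute their day counts.
Then 1 day into March 2025.
Total: 1 + 31 + 31 + 30 + 31 + 30 + 31 + 31 + 29 + 31 + 30 + 31 + 30 + 31 + 31 + 30 + 31 + 30 + 31 + 31 + 28 + 1 = 611.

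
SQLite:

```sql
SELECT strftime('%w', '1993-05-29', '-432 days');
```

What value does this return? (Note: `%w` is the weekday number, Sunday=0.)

1

First apply '-432 days': 1993-05-29 → 1992-03-23.
1992-03-23 is a Monday; with Sunday=0 that is 1.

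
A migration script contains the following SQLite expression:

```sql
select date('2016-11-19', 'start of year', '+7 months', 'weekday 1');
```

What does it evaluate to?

`start of year` rewinds 2016-11-19 to 2016-01-01.
Adding +7 months to 2016-01-01 gives 2016-08-01.
`weekday 1` advances to the next Monday; 2016-08-01 is already a Monday, so it stays at 2016-08-01.

2016-08-01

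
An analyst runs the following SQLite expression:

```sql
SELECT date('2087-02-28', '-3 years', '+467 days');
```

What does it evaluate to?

Adding -3 years to 2087-02-28 gives 2084-02-28.
Applying '+467 days' to 2084-02-28: counting 467 days forward gives 2085-06-09.

2085-06-09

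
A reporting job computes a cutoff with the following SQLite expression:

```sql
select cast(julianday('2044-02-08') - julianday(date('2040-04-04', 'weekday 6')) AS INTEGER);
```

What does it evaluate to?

1402

`weekday 6` advances to the next Saturday; 2040-04-04 is a Wednesday, so it moves forward to 2040-04-07.
23 days remain in April 2040 after the 7th (30 − 7).
Full months from May 2040 through January 2044 contribute their day counts.
Then 8 days into February 2044.
Total: 23 + 31 + 30 + 31 + 31 + 30 + 31 + 30 + 31 + 31 + 28 + 31 + 30 + 31 + 30 + 31 + 31 + 30 + 31 + 30 + 31 + 31 + 28 + 31 + 30 + 31 + 30 + 31 + 31 + 30 + 31 + 30 + 31 + 31 + 28 + 31 + 30 + 31 + 30 + 31 + 31 + 30 + 31 + 30 + 31 + 31 + 8 = 1402.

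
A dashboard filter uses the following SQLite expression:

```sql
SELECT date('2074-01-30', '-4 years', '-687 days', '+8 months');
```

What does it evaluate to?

2068-11-14

Adding -4 years to 2074-01-30 gives 2070-01-30.
Applying '-687 days' to 2070-01-30: counting 687 days back gives 2068-03-14.
Adding +8 months to 2068-03-14 gives 2068-11-14.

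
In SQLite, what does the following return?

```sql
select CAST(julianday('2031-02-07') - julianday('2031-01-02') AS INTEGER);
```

29 days remain in January 2031 after the 2nd (31 − 2).
Then 7 days into February 2031.
Total: 29 + 7 = 36.

36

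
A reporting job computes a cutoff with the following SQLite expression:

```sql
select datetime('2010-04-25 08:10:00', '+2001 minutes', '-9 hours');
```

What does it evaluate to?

2001 minutes = 33h 21m; +2001 minutes from 2010-04-25 08:10:00 is 2010-04-26 17:31:00 (crosses midnight).
-9 hours from 2010-04-26 17:31:00 is 2010-04-26 08:31:00.

2010-04-26 08:31:00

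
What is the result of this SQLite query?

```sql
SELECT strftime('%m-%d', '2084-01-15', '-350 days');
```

First apply '-350 days': 2084-01-15 → 2083-01-30.
`%m-%d` extracts the month-day: 01-30.

01-30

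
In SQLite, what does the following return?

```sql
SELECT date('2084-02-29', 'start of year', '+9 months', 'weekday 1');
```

2084-10-02

`start of year` rewinds 2084-02-29 to 2084-01-01.
Adding +9 months to 2084-01-01 gives 2084-10-01.
`weekday 1` advances to the next Monday; 2084-10-01 is a Sunday, so it moves forward to 2084-10-02.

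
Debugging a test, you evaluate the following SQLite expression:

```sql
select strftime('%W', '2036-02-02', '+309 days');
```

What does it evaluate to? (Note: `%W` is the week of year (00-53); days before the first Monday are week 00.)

48

First apply '+309 days': 2036-02-02 → 2036-12-07.
2036-12-07 is a Sunday. SQLite's %W counts Mondays since the year started; the result is 48.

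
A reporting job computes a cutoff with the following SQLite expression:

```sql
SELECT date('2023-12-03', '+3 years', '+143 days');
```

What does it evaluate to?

2027-04-25

Adding +3 years to 2023-12-03 gives 2026-12-03.
Applying '+143 days' to 2026-12-03: counting 143 days forward gives 2027-04-25.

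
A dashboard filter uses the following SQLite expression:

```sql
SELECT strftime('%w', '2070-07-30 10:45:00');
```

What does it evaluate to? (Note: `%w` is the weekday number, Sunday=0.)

3

2070-07-30 is a Wednesday; with Sunday=0 that is 3.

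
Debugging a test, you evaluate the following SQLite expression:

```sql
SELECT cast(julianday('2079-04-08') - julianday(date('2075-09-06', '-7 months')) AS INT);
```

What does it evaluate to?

Adding -7 months to 2075-09-06 gives 2075-02-06.
22 days remain in February 2075 after the 6th (28 − 6).
Full months from March 2075 through March 2079 contribute their day counts.
Then 8 days into April 2079.
Total: 22 + 31 + 30 + 31 + 30 + 31 + 31 + 30 + 31 + 30 + 31 + 31 + 29 + 31 + 30 + 31 + 30 + 31 + 31 + 30 + 31 + 30 + 31 + 31 + 28 + 31 + 30 + 31 + 30 + 31 + 31 + 30 + 31 + 30 + 31 + 31 + 28 + 31 + 30 + 31 + 30 + 31 + 31 + 30 + 31 + 30 + 31 + 31 + 28 + 31 + 8 = 1522.

1522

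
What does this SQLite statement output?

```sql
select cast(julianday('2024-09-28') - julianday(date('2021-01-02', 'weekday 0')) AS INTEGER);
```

1364

`weekday 0` advances to the next Sunday; 2021-01-02 is a Saturday, so it moves forward to 2021-01-03.
28 days remain in January 2021 after the 3rd (31 − 3).
Full months from February 2021 through August 2024 contribute their day counts.
Then 28 days into September 2024.
Total: 28 + 28 + 31 + 30 + 31 + 30 + 31 + 31 + 30 + 31 + 30 + 31 + 31 + 28 + 31 + 30 + 31 + 30 + 31 + 31 + 30 + 31 + 30 + 31 + 31 + 28 + 31 + 30 + 31 + 30 + 31 + 31 + 30 + 31 + 30 + 31 + 31 + 29 + 31 + 30 + 31 + 30 + 31 + 31 + 28 = 1364.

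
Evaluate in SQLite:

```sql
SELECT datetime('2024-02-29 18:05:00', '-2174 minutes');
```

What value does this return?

2174 minutes = 36h 14m; -2174 minutes from 2024-02-29 18:05:00 is 2024-02-28 05:51:00 (crosses midnight).

2024-02-28 05:51:00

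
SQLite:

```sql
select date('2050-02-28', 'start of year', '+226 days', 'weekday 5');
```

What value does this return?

`start of year` rewinds 2050-02-28 to 2050-01-01.
Applying '+226 days' to 2050-01-01: counting 226 days forward gives 2050-08-15.
`weekday 5` advances to the next Friday; 2050-08-15 is a Monday, so it moves forward to 2050-08-19.

2050-08-19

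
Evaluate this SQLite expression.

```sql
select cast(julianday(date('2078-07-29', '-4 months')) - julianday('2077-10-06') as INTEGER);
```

174

Adding -4 months to 2078-07-29 gives 2078-03-29.
25 days remain in October 2077 after the 6th (31 − 6).
November 2077: 30 days.
December 2077: 31 days.
January 2078: 31 days.
February 2078: 28 days.
Then 29 days into March 2078.
Total: 25 + 30 + 31 + 31 + 28 + 29 = 174.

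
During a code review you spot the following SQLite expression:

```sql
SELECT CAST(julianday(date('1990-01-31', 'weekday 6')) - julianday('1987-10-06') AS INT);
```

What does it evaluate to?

851

`weekday 6` advances to the next Saturday; 1990-01-31 is a Wednesday, so it moves forward to 1990-02-03.
25 days remain in October 1987 after the 6th (31 − 6).
Full months from November 1987 through January 1990 contribute their day counts.
Then 3 days into February 1990.
Total: 25 + 30 + 31 + 31 + 29 + 31 + 30 + 31 + 30 + 31 + 31 + 30 + 31 + 30 + 31 + 31 + 28 + 31 + 30 + 31 + 30 + 31 + 31 + 30 + 31 + 30 + 31 + 31 + 3 = 851.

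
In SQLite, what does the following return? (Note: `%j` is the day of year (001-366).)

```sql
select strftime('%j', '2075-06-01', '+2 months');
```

213

First apply '+2 months': 2075-06-01 → 2075-08-01.
Day-of-year for 2075-08-01: days since 2075-01-01 inclusive = 213, zero-padded to 213.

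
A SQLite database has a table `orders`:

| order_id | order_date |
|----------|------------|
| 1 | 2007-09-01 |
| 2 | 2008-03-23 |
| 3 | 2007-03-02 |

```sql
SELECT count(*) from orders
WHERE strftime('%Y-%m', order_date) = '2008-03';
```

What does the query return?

Rows with year-month 2008-03: 2008-03-23 → 1.

1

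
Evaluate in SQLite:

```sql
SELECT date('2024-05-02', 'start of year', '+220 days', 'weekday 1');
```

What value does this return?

`start of year` rewinds 2024-05-02 to 2024-01-01.
Applying '+220 days' to 2024-01-01: counting 220 days forward gives 2024-08-08.
`weekday 1` advances to the next Monday; 2024-08-08 is a Thursday, so it moves forward to 2024-08-12.

2024-08-12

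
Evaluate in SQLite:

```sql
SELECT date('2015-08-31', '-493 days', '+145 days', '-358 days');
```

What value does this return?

Applying '-493 days' to 2015-08-31: counting 493 days back gives 2014-04-25.
Applying '+145 days' to 2014-04-25: counting 145 days forward gives 2014-09-17.
Applying '-358 days' to 2014-09-17: counting 358 days back gives 2013-09-24.

2013-09-24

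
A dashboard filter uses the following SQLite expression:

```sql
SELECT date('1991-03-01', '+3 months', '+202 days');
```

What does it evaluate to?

Adding +3 months to 1991-03-01 gives 1991-06-01.
Applying '+202 days' to 1991-06-01: counting 202 days forward gives 1991-12-20.

1991-12-20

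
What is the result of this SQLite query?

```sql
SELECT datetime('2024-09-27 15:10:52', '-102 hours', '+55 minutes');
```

2024-09-23 10:05:52

-102 hours from 2024-09-27 15:10:52 is 2024-09-23 09:10:52 (crosses midnight).
+55 minutes from 2024-09-23 09:10:52 is 2024-09-23 10:05:52.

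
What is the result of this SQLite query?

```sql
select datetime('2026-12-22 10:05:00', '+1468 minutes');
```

2026-12-23 10:33:00

1468 minutes = 24h 28m; +1468 minutes from 2026-12-22 10:05:00 is 2026-12-23 10:33:00 (crosses midnight).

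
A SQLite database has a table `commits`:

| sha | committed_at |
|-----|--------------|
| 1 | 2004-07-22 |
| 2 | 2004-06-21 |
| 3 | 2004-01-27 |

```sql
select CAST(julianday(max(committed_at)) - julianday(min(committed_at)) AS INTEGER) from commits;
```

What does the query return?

MIN = 2004-01-27, MAX = 2004-07-22.
4 days remain in January 2004 after the 27th (31 − 27).
February 2004: 29 days (leap year).
March 2004: 31 days.
April 2004: 30 days.
May 2004: 31 days.
June 2004: 30 days.
Then 22 days into July 2004.
Total: 4 + 29 + 31 + 30 + 31 + 30 + 22 = 177.

177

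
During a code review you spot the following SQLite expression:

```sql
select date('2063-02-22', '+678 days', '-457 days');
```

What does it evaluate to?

Applying '+678 days' to 2063-02-22: counting 678 days forward gives 2064-12-31.
Applying '-457 days' to 2064-12-31: counting 457 days back gives 2063-10-01.

2063-10-01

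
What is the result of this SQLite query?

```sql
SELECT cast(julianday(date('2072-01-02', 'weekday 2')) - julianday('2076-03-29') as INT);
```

`weekday 2` advances to the next Tuesday; 2072-01-02 is a Saturday, so it moves forward to 2072-01-05.
26 days remain in January 2072 after the 5th (31 − 5).
Full months from February 2072 through February 2076 contribute their day counts.
Then 29 days into March 2076.
Total: 26 + 29 + 31 + 30 + 31 + 30 + 31 + 31 + 30 + 31 + 30 + 31 + 31 + 28 + 31 + 30 + 31 + 30 + 31 + 31 + 30 + 31 + 30 + 31 + 31 + 28 + 31 + 30 + 31 + 30 + 31 + 31 + 30 + 31 + 30 + 31 + 31 + 28 + 31 + 30 + 31 + 30 + 31 + 31 + 30 + 31 + 30 + 31 + 31 + 29 + 29 = 1545.
The subtraction is earlier − later, so the result is −1545 → -1545.

-1545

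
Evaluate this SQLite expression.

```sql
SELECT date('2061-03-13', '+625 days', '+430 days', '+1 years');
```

Applying '+625 days' to 2061-03-13: counting 625 days forward gives 2062-11-28.
Applying '+430 days' to 2062-11-28: counting 430 days forward gives 2064-02-01.
Adding +1 year to 2064-02-01 gives 2065-02-01.

2065-02-01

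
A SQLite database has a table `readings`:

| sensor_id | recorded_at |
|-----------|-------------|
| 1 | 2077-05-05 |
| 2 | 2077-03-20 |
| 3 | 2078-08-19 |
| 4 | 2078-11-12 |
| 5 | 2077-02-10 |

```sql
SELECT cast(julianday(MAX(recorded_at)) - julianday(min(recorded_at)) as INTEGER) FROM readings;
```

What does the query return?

MIN = 2077-02-10, MAX = 2078-11-12.
18 days remain in February 2077 after the 10th (28 − 10).
Full months from March 2077 through October 2078 contribute their day counts.
Then 12 days into November 2078.
Total: 18 + 31 + 30 + 31 + 30 + 31 + 31 + 30 + 31 + 30 + 31 + 31 + 28 + 31 + 30 + 31 + 30 + 31 + 31 + 30 + 31 + 12 = 640.

640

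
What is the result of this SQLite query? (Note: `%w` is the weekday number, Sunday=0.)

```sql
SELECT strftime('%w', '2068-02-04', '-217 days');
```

First apply '-217 days': 2068-02-04 → 2067-07-02.
2067-07-02 is a Saturday; with Sunday=0 that is 6.

6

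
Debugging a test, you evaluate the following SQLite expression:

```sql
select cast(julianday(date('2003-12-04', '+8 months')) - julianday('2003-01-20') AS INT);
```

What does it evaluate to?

Adding +8 months to 2003-12-04 gives 2004-08-04.
11 days remain in January 2003 after the 20th (31 − 20).
Full months from February 2003 through July 2004 contribute their day counts.
Then 4 days into August 2004.
Total: 11 + 28 + 31 + 30 + 31 + 30 + 31 + 31 + 30 + 31 + 30 + 31 + 31 + 29 + 31 + 30 + 31 + 30 + 31 + 4 = 562.

562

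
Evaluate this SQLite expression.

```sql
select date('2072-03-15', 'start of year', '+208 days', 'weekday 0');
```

`start of year` rewinds 2072-03-15 to 2072-01-01.
Applying '+208 days' to 2072-01-01: counting 208 days forward gives 2072-07-27.
`weekday 0` advances to the next Sunday; 2072-07-27 is a Wednesday, so it moves forward to 2072-07-31.

2072-07-31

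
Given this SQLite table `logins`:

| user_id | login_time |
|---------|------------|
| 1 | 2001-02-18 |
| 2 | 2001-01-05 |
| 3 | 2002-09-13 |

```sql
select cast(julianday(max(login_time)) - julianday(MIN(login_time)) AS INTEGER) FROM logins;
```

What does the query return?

MIN = 2001-01-05, MAX = 2002-09-13.
26 days remain in January 2001 after the 5th (31 − 5).
Full months from February 2001 through August 2002 contribute their day counts.
Then 13 days into September 2002.
Total: 26 + 28 + 31 + 30 + 31 + 30 + 31 + 31 + 30 + 31 + 30 + 31 + 31 + 28 + 31 + 30 + 31 + 30 + 31 + 31 + 13 = 616.

616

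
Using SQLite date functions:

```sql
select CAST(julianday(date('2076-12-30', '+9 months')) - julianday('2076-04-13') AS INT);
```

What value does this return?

Adding +9 months to 2076-12-30 gives 2077-09-30.
17 days remain in April 2076 after the 13th (30 − 13).
Full months from May 2076 through August 2077 contribute their day counts.
Then 30 days into September 2077.
Total: 17 + 31 + 30 + 31 + 31 + 30 + 31 + 30 + 31 + 31 + 28 + 31 + 30 + 31 + 30 + 31 + 31 + 30 = 535.

535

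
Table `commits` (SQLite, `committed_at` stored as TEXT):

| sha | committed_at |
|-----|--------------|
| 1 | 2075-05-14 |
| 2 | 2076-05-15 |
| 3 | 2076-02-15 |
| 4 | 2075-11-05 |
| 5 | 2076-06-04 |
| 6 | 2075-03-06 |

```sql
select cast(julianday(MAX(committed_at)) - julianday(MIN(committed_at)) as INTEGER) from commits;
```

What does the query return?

MIN = 2075-03-06, MAX = 2076-06-04.
25 days remain in March 2075 after the 6th (31 − 6).
Full months from April 2075 through May 2076 contribute their day counts.
Then 4 days into June 2076.
Total: 25 + 30 + 31 + 30 + 31 + 31 + 30 + 31 + 30 + 31 + 31 + 29 + 31 + 30 + 31 + 4 = 456.

456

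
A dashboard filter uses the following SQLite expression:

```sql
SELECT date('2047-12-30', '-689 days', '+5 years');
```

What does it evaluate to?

2051-02-09

Applying '-689 days' to 2047-12-30: counting 689 days back gives 2046-02-09.
Adding +5 years to 2046-02-09 gives 2051-02-09.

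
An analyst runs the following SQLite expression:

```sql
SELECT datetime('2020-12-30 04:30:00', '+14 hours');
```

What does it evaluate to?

+14 hours from 2020-12-30 04:30:00 is 2020-12-30 18:30:00.

2020-12-30 18:30:00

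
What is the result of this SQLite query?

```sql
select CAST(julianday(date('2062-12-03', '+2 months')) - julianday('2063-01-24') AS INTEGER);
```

Adding +2 months to 2062-12-03 gives 2063-02-03.
7 days remain in January 2063 after the 24th (31 − 24).
Then 3 days into February 2063.
Total: 7 + 3 = 10.

10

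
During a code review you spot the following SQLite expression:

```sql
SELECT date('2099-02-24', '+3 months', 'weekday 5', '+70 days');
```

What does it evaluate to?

Adding +3 months to 2099-02-24 gives 2099-05-24.
`weekday 5` advances to the next Friday; 2099-05-24 is a Sunday, so it moves forward to 2099-05-29.
Applying '+70 days' to 2099-05-29: counting 70 days forward gives 2099-08-07.

2099-08-07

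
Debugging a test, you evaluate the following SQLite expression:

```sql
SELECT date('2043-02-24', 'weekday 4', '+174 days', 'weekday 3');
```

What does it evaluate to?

`weekday 4` advances to the next Thursday; 2043-02-24 is a Tuesday, so it moves forward to 2043-02-26.
Applying '+174 days' to 2043-02-26: counting 174 days forward gives 2043-08-19.
`weekday 3` advances to the next Wednesday; 2043-08-19 is already a Wednesday, so it stays at 2043-08-19.

2043-08-19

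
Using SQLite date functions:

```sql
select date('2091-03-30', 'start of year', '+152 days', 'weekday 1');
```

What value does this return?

2091-06-04

`start of year` rewinds 2091-03-30 to 2091-01-01.
Applying '+152 days' to 2091-01-01: counting 152 days forward gives 2091-06-02.
`weekday 1` advances to the next Monday; 2091-06-02 is a Saturday, so it moves forward to 2091-06-04.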